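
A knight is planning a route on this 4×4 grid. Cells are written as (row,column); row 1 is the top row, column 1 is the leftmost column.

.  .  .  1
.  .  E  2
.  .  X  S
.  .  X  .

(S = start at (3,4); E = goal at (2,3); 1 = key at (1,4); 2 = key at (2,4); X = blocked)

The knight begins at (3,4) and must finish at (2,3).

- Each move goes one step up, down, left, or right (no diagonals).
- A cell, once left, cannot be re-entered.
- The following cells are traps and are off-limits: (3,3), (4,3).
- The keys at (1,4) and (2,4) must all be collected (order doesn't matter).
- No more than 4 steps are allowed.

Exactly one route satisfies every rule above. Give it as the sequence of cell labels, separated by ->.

(3,4) -> (2,4) -> (1,4) -> (1,3) -> (2,3)

The 4-move cap with required stops at (1,4), (2,4) leaves no slack for detours.
Route from (3,4): 2× up (reaching (1,4)), left to (1,3), down to (2,3) — 4 moves in all.
Check: all required cells visited; 4 ≤ 4 moves.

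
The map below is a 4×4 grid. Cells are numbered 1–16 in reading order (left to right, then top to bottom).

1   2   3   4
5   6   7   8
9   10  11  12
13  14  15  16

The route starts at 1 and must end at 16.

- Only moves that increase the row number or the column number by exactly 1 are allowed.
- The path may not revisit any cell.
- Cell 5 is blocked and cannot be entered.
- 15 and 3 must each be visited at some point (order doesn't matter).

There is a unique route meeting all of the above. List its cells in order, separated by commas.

1, 2, 3, 7, 11, 15, 16

Moves only go right or down, so the column and row indices never decrease.
Route from 1: right 2 to 3, down 3 to 15, right 1 to 16 — 6 moves in all.
Check: all required cells visited.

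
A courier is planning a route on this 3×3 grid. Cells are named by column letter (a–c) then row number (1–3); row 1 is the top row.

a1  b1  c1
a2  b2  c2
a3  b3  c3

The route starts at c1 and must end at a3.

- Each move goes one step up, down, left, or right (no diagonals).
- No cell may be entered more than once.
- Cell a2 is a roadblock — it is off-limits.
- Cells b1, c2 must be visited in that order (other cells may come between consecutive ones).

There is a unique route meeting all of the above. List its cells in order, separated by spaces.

The waypoints must appear in the order b1, c2, with no cell reused.
Route from c1: left 1 to b1, down 1 to b2, right 1 to c2, down 1 to c3, left 2 to a3 — 6 moves in all.
Check: order respected (b1 at step 1, c2 at step 3).

c1 b1 b2 c2 c3 b3 a3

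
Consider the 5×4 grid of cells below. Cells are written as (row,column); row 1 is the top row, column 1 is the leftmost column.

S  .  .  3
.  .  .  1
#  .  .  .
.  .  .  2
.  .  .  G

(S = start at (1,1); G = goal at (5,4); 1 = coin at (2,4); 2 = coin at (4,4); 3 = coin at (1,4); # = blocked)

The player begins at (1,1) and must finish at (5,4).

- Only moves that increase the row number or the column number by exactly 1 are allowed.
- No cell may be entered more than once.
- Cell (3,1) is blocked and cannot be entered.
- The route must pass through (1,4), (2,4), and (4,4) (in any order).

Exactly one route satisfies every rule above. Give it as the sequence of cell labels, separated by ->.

Moves only go right or down, so the column and row indices never decrease.
Route from (1,1): 3× right (reaching (1,4)), 4× down (reaching (5,4)) — 7 moves in all.
Check: all required cells visited.

(1,1) -> (1,2) -> (1,3) -> (1,4) -> (2,4) -> (3,4) -> (4,4) -> (5,4)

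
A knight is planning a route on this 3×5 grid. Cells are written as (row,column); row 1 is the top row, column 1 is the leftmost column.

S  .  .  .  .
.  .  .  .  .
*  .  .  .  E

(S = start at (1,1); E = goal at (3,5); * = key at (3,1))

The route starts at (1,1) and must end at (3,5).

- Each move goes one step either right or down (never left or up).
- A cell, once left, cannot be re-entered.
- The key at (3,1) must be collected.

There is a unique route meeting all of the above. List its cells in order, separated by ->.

Moves only go right or down, so the column and row indices never decrease.
Route from (1,1): down 2 to (3,1), right 4 to (3,5) — 6 moves in all.
Check: all required cells visited.

(1,1) -> (2,1) -> (3,1) -> (3,2) -> (3,3) -> (3,4) -> (3,5)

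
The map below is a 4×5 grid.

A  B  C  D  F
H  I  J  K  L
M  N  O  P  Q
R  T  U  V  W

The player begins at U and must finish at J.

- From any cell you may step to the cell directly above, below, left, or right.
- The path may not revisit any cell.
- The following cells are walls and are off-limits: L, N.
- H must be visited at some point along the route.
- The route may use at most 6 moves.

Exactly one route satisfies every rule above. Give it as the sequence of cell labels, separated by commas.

U, T, R, M, H, I, J

Any route must reach H and still end at J within 6 moves, so the order of the required stops is forced.
Route from U: 2× left (reaching R), 2× up (reaching H), 2× right (reaching J) — 6 moves in all.
Check: all required cells visited; 6 ≤ 6 moves.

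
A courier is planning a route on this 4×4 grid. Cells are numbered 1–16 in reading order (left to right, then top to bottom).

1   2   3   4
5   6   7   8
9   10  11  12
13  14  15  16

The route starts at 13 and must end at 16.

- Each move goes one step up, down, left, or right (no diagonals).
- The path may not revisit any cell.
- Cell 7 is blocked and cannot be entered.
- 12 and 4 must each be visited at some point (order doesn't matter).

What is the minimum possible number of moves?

Any route passes through 12 and 4 in some order between 13 and 16. Summing Manhattan distances along each leg and taking the cheapest ordering (13 → 4 → 12 → 16) gives a lower bound of 6 + 2 + 1 = 9 moves.
A route of 9 moves achieves this: 13 → 9 → 5 → 1 → 2 → 3 → 4 → 8 → 12 → 16.
Since 9 matches the lower bound, it is optimal.

9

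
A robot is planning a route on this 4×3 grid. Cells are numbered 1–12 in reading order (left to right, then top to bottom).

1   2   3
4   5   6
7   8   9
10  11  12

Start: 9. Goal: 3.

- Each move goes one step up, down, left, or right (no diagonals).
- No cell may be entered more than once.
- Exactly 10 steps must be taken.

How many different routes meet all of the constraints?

Need simple routes of exactly 10 moves from 9 to 3 (Manhattan distance 2, so 4 moves are spent on a detour and 4 undoing it).
Enumerating: 9 6 5 8 11 10 7 4 1 2 3 | 9 12 11 8 7 4 1 2 5 6 3 | 9 12 11 10 7 4 1 2 5 6 3 | 9 12 11 10 7 8 5 4 1 2 3 | 9 8 11 10 7 4 1 2 5 6 3.
That gives 5 routes.

5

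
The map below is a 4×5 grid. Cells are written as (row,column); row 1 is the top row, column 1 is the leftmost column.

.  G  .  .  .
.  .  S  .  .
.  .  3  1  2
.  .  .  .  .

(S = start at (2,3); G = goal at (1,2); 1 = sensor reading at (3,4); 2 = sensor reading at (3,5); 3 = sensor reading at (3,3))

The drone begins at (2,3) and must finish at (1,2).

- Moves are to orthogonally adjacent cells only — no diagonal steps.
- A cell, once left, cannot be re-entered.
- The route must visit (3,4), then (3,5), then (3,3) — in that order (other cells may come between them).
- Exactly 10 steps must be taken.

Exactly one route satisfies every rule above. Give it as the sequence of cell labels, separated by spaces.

The waypoints must appear in the order (3,4), (3,5), (3,3), with no cell reused.
Route from (2,3): right to (2,4), down to (3,4), right to (3,5), down to (4,5), 2× left (reaching (4,3)), up to (3,3), left to (3,2), 2× up (reaching (1,2)) — 10 moves in all.
Check: order respected (1 at step 2, 2 at step 3, 3 at step 7); 10 moves as required.

(2,3) (2,4) (3,4) (3,5) (4,5) (4,4) (4,3) (3,3) (3,2) (2,2) (1,2)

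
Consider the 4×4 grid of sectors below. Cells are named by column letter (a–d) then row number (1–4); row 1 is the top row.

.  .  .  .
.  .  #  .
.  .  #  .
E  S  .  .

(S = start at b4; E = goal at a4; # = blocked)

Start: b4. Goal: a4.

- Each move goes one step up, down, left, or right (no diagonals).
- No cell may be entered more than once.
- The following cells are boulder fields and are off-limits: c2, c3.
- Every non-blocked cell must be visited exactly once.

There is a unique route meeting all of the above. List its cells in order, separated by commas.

Need to visit all 14 open cells exactly once, starting at b4 and ending at a4.
Cell c4 has only two open neighbours (b4 and d4), so the path must pass straight through it: one of those is the cell it's entered from and the other is where it exits.
Route from b4: 2× right (reaching d4), 3× up (reaching d1), 3× left (reaching a1), down to a2, right to b2, down to b3, left to a3, down to a4 — 13 moves in all.
Check: all 14 open cells covered.

b4, c4, d4, d3, d2, d1, c1, b1, a1, a2, b2, b3, a3, a4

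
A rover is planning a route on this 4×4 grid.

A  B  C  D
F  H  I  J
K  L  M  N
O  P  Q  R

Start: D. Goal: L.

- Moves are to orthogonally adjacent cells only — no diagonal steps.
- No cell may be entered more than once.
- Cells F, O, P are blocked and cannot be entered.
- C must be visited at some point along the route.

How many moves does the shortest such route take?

4

Any route passes through C somewhere between D and L. Summing Manhattan distances along the two legs (D → C → L) gives a lower bound of 1 + 3 = 4 moves.
A route of 4 moves achieves this: D → C → I → M → L.
Since 4 matches the lower bound, it is optimal.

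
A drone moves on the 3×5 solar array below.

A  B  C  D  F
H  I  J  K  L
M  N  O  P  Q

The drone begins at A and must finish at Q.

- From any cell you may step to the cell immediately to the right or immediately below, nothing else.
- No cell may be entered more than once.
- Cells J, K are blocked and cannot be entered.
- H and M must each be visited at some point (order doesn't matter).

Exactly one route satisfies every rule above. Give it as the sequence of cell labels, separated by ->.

Moves only go right or down, so the column and row indices never decrease.
Route from A: 2× down (reaching M), 4× right (reaching Q) — 6 moves in all.
Check: all required cells visited.

A -> H -> M -> N -> O -> P -> Q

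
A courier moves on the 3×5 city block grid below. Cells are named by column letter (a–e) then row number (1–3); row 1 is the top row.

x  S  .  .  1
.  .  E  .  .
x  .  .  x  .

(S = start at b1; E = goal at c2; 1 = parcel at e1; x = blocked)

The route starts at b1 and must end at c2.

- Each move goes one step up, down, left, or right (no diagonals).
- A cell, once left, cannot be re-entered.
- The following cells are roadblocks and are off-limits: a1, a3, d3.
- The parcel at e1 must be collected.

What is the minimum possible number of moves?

6

Any route passes through e1 somewhere between b1 and c2. Summing Manhattan distances along the two legs (b1 → e1 → c2) gives a lower bound of 3 + 3 = 6 moves.
A route of 6 moves achieves this: b1 → c1 → d1 → e1 → e2 → d2 → c2.
Since 6 matches the lower bound, it is optimal.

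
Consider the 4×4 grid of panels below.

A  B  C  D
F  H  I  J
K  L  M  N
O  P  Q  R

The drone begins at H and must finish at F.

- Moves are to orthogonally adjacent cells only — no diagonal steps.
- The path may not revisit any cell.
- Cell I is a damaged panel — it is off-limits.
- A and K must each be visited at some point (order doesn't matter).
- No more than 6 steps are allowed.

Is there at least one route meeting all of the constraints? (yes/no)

no

Exhausting the options from H, every branch either dead-ends against blocked cells, would have to re-enter a cell already used, runs past the 6-move limit, or reaches the goal with a constraint still unmet.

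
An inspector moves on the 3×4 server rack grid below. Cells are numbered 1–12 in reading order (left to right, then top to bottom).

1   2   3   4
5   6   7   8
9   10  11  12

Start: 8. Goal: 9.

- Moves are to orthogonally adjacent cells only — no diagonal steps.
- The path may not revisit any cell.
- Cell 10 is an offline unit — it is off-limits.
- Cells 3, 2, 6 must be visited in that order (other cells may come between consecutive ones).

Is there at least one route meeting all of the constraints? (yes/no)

yes

One route that works: 8 → 4 → 3 → 2 → 6 → 5 → 9.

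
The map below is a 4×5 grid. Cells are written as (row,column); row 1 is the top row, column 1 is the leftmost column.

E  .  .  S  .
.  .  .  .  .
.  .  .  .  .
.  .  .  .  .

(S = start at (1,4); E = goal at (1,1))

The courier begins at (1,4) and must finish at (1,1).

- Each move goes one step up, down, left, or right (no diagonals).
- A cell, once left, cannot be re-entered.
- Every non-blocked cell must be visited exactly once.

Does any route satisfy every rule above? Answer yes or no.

yes

One route that works: (1,4) → (1,5) → (2,5) → (3,5) → (4,5) → (4,4) → (3,4) → (2,4) → (2,3) → (1,3) → (1,2) → (2,2) → (3,2) → (3,3) → (4,3) → (4,2) → (4,1) → (3,1) → (2,1) → (1,1).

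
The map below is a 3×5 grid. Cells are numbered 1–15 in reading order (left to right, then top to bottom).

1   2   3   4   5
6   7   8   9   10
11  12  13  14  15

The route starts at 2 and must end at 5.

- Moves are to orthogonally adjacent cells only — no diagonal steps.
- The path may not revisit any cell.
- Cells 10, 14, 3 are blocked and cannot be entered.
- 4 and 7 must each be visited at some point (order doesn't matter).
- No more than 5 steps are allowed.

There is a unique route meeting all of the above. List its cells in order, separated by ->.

2 -> 7 -> 8 -> 9 -> 4 -> 5

The budget equals the shortest possible length, so every move has to be on a shortest route through the required cells.
Route from 2: down 1 to 7, right 2 to 9, up 1 to 4, right 1 to 5 — 5 moves in all.
Check: all required cells visited; 5 ≤ 5 moves.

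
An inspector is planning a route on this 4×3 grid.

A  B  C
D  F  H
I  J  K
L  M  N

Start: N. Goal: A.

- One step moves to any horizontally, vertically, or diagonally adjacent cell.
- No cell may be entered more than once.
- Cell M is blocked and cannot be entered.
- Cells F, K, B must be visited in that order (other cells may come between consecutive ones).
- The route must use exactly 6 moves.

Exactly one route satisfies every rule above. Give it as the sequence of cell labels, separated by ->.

The waypoints must appear in the order F, K, B, with no cell reused.
Route from N: up-left 1 to J, up 1 to F, down-right 1 to K, up 1 to H, up-left 1 to B, left 1 to A — 6 moves in all.
Check: order respected (F at step 2, K at step 3, B at step 5); 6 moves as required.

N -> J -> F -> K -> H -> B -> A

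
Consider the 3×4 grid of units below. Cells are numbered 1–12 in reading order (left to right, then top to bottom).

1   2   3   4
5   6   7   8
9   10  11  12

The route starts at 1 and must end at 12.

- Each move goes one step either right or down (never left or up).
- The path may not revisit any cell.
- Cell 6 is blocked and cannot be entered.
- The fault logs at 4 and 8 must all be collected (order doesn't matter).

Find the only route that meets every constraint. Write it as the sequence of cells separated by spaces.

Moves only go right or down, so the column and row indices never decrease.
Route from 1: 3× right (reaching 4), 2× down (reaching 12) — 5 moves in all.
Check: all required cells visited.

1 2 3 4 8 12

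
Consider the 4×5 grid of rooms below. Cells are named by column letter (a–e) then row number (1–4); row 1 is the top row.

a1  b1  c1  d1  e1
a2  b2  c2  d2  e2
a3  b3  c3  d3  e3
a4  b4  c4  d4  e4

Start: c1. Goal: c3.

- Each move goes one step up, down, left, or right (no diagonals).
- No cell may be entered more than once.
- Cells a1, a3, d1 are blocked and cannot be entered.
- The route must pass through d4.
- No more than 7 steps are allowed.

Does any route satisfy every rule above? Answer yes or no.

yes

One route that works: c1 → c2 → d2 → d3 → d4 → c4 → c3.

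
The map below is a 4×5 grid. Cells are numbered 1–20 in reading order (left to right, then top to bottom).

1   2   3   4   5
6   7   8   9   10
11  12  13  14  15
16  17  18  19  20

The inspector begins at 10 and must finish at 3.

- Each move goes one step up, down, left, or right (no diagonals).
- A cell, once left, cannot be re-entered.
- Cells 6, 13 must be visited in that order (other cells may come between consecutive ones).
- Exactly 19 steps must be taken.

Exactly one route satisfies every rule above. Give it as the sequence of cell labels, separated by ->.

The waypoints must appear in the order 6, 13, with no cell reused.
Route from 10: up 1 to 5, left 1 to 4, down 2 to 14, right 1 to 15, down 1 to 20, left 4 to 16, up 3 to 1, right 1 to 2, down 2 to 12, right 1 to 13, up 2 to 3 — 19 moves in all.
Check: order respected (6 at step 12, 13 at step 17); 19 moves as required.

10 -> 5 -> 4 -> 9 -> 14 -> 15 -> 20 -> 19 -> 18 -> 17 -> 16 -> 11 -> 6 -> 1 -> 2 -> 7 -> 12 -> 13 -> 8 -> 3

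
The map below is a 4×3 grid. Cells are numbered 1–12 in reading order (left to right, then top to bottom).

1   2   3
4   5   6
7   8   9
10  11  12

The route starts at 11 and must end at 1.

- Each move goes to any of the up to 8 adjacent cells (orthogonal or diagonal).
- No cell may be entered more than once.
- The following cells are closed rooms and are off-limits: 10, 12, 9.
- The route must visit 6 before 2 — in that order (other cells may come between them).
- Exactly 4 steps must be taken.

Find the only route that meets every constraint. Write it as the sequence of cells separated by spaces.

11 8 6 2 1

The waypoints must appear in the order 6, 2, with no cell reused.
Route from 11: up 1 to 8, up-right 1 to 6, up-left 1 to 2, left 1 to 1 — 4 moves in all.
Check: order respected (6 at step 2, 2 at step 3); 4 moves as required.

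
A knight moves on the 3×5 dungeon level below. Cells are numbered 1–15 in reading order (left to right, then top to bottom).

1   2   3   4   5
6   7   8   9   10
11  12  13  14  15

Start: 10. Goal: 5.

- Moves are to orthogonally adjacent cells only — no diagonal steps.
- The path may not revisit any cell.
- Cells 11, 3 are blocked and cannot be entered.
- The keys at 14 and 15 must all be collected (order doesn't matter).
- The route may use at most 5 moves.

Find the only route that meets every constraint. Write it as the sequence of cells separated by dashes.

10 - 15 - 14 - 9 - 4 - 5

Any route must reach 14 and 15 and still end at 5 within 5 moves, so the order of the required stops is forced.
Route from 10: down 1 to 15, left 1 to 14, up 2 to 4, right 1 to 5 — 5 moves in all.
Check: all required cells visited; 5 ≤ 5 moves.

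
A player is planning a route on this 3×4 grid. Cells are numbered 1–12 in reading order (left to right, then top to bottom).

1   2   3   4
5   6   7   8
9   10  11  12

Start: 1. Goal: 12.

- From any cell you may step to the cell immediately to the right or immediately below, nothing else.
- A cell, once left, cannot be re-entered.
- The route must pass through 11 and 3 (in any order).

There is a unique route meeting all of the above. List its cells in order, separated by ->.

Moves only go right or down, so the column and row indices never decrease.
Route from 1: right 2 to 3, down 2 to 11, right 1 to 12 — 5 moves in all.
Check: all required cells visited.

1 -> 2 -> 3 -> 7 -> 11 -> 12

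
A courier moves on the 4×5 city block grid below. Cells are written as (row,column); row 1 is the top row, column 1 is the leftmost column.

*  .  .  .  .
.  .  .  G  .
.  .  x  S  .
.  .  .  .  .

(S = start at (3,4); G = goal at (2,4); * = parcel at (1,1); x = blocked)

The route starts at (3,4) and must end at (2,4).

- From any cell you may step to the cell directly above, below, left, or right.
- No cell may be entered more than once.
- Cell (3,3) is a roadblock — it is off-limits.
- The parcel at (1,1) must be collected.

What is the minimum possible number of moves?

11

Any route passes through (1,1) somewhere between (3,4) and (2,4). Summing Manhattan distances along the two legs ((3,4) → (1,1) → (2,4)) gives a lower bound of 5 + 4 = 9 moves.
The shortest route satisfying every rule uses 11 moves: (3,4) → (4,4) → (4,3) → (4,2) → (3,2) → (2,2) → (2,1) → (1,1) → (1,2) → (1,3) → (2,3) → (2,4).
The no-revisit rule (legs can't share cells) pushes the minimum above the 9-move bound; an exhaustive check rules out every length from 9 to 10, leaving 11 as the minimum.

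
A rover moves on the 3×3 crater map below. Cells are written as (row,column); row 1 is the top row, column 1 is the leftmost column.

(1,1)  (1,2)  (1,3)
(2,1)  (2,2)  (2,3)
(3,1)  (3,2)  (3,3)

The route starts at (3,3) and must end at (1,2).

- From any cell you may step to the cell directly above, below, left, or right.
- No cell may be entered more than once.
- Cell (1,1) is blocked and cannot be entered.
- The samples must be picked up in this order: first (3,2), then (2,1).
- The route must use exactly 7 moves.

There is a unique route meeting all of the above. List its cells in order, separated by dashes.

(3,3) - (3,2) - (3,1) - (2,1) - (2,2) - (2,3) - (1,3) - (1,2)

The waypoints must appear in the order (3,2), (2,1), with no cell reused.
Route from (3,3): left 2 to (3,1), up 1 to (2,1), right 2 to (2,3), up 1 to (1,3), left 1 to (1,2) — 7 moves in all.
Check: order respected ((3,2) at step 1, (2,1) at step 3); 7 moves as required.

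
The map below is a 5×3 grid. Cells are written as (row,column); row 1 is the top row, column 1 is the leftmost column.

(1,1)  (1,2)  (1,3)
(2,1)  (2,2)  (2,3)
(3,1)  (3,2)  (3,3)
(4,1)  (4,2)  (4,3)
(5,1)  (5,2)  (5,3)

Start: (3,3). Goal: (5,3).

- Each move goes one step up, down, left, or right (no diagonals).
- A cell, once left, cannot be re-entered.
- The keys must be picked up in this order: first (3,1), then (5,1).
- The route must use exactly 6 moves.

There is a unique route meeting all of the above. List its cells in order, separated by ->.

(3,3) -> (3,2) -> (3,1) -> (4,1) -> (5,1) -> (5,2) -> (5,3)

The waypoints must appear in the order (3,1), (5,1), with no cell reused.
Route from (3,3): left 2 to (3,1), down 2 to (5,1), right 2 to (5,3) — 6 moves in all.
Check: order respected ((3,1) at step 2, (5,1) at step 4); 6 moves as required.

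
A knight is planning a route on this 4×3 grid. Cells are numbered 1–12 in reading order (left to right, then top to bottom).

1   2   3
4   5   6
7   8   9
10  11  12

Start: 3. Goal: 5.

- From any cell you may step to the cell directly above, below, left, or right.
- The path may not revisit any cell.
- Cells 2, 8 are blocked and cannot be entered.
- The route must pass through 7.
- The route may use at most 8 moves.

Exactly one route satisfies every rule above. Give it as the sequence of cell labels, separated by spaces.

3 6 9 12 11 10 7 4 5

Any route must reach 7 and still end at 5 within 8 moves, so the order of the required stops is forced.
Route from 3: down 3 to 12, left 2 to 10, up 2 to 4, right 1 to 5 — 8 moves in all.
Check: all required cells visited; 8 ≤ 8 moves.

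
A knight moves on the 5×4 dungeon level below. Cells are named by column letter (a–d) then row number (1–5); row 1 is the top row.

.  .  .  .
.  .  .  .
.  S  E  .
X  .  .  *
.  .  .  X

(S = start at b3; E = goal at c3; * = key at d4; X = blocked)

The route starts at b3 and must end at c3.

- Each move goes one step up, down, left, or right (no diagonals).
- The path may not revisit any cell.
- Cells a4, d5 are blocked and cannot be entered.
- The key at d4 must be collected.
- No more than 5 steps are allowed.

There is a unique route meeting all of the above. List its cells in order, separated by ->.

The budget equals the shortest possible length, so every move has to be on a shortest route through the required cells.
Route from b3: down to b4, 2× right (reaching d4), up to d3, left to c3 — 5 moves in all.
Check: all required cells visited; 5 ≤ 5 moves.

b3 -> b4 -> c4 -> d4 -> d3 -> c3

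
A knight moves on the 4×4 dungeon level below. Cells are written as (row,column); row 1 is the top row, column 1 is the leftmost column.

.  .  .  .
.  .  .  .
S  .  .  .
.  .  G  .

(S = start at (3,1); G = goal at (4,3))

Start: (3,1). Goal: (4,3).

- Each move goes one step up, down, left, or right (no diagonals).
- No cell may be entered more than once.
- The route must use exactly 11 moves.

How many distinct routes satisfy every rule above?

35

Need simple routes of exactly 11 moves from (3,1) to (4,3) (Manhattan distance 3, so 4 moves are spent on a detour and 4 undoing it).
Branch systematically from the start, pruning whenever the remaining move budget drops below the Manhattan distance to (4,3) or differs from it in parity. Grouping the completions by first move — via (2,1): 17; via (4,1): 10; via (3,2): 8 — and summing: 17 + 10 + 8 = 35.
That gives 35 routes.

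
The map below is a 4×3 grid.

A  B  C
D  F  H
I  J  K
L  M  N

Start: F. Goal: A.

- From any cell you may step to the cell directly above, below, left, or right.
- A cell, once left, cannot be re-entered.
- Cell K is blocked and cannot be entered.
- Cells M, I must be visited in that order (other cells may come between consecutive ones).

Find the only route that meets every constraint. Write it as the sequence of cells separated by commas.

The waypoints must appear in the order M, I, with no cell reused.
Route from F: down 2 to M, left 1 to L, up 3 to A — 6 moves in all.
Check: order respected (M at step 2, I at step 4).

F, J, M, L, I, D, A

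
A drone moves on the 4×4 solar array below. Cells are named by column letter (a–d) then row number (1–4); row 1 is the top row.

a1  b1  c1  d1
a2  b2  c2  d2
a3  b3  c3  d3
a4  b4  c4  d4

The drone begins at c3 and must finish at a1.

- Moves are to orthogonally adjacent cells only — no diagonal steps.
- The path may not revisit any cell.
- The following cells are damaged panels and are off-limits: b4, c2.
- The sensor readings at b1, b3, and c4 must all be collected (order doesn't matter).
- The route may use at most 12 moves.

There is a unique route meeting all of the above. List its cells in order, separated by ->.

c3 -> c4 -> d4 -> d3 -> d2 -> d1 -> c1 -> b1 -> b2 -> b3 -> a3 -> a2 -> a1

Any route must reach b1, b3, and c4 and still end at a1 within 12 moves, so the order of the required stops is forced.
Route from c3: down 1 to c4, right 1 to d4, up 3 to d1, left 2 to b1, down 2 to b3, left 1 to a3, up 2 to a1 — 12 moves in all.
Check: all required cells visited; 12 ≤ 12 moves.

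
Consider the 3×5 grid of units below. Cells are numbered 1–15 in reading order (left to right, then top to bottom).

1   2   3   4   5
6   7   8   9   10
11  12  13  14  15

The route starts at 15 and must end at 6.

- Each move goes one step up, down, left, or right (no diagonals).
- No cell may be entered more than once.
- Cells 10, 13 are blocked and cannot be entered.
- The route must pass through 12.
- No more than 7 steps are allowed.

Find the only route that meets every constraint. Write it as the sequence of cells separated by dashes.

15 - 14 - 9 - 8 - 7 - 12 - 11 - 6

The 7-move cap with required stops at 12 leaves no slack for detours.
Route from 15: left 1 to 14, up 1 to 9, left 2 to 7, down 1 to 12, left 1 to 11, up 1 to 6 — 7 moves in all.
Check: all required cells visited; 7 ≤ 7 moves.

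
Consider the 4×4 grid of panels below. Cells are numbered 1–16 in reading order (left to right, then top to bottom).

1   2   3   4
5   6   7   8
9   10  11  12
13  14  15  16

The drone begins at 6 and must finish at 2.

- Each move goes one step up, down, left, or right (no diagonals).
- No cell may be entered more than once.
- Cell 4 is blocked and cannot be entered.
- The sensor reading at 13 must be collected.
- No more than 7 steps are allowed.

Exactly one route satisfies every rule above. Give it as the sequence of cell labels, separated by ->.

The budget equals the shortest possible length, so every move has to be on a shortest route through the required cells.
Route from 6: down 2 to 14, left 1 to 13, up 3 to 1, right 1 to 2 — 7 moves in all.
Check: all required cells visited; 7 ≤ 7 moves.

6 -> 10 -> 14 -> 13 -> 9 -> 5 -> 1 -> 2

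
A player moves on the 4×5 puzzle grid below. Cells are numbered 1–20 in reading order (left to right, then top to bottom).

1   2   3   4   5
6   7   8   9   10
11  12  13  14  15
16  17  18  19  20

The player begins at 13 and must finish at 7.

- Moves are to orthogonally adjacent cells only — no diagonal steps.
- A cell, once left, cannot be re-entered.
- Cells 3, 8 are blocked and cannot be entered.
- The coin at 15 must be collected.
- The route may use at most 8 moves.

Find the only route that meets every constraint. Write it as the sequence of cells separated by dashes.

Any route must reach 15 and still end at 7 within 8 moves, so the order of the required stops is forced.
Route from 13: 2× right (reaching 15), down to 20, 3× left (reaching 17), 2× up (reaching 7) — 8 moves in all.
Check: all required cells visited; 8 ≤ 8 moves.

13 - 14 - 15 - 20 - 19 - 18 - 17 - 12 - 7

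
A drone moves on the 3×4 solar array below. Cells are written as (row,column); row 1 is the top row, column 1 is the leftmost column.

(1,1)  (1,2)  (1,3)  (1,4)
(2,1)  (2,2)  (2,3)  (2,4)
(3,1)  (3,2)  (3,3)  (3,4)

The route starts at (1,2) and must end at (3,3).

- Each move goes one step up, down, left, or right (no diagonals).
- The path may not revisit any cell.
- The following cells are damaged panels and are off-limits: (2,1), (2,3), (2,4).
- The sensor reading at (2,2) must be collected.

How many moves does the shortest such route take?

3

Any route passes through (2,2) somewhere between (1,2) and (3,3). Summing Manhattan distances along the two legs ((1,2) → (2,2) → (3,3)) gives a lower bound of 1 + 2 = 3 moves.
A route of 3 moves achieves this: (1,2) → (2,2) → (3,2) → (3,3).
Since 3 matches the lower bound, it is optimal.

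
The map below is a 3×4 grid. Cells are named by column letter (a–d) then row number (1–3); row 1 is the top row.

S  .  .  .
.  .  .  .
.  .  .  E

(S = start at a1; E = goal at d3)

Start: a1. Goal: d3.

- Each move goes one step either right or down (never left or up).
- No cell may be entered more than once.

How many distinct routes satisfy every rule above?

10

A right/down-only route from a1 to d3 makes exactly 2 down-moves and 3 right-moves in some order.
With no other constraints that would be C(5,2) = 10 routes.
That gives 10 routes.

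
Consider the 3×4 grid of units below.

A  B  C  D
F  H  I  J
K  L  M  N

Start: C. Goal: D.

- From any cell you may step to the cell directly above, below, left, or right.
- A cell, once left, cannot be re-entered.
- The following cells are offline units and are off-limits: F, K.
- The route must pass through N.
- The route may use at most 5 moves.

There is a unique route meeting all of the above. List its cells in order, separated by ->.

The 5-move cap with required stops at N leaves no slack for detours.
Route from C: 2× down (reaching M), right to N, 2× up (reaching D) — 5 moves in all.
Check: all required cells visited; 5 ≤ 5 moves.

C -> I -> M -> N -> J -> D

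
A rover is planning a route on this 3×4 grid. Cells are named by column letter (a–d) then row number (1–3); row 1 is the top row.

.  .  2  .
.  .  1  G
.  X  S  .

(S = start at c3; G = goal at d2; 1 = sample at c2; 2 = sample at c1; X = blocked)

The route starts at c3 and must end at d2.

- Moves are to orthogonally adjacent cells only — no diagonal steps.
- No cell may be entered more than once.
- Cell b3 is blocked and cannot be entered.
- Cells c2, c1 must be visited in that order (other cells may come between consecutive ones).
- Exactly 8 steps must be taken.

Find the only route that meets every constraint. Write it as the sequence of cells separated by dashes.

The waypoints must appear in the order c2, c1, with no cell reused.
Route from c3: up 1 to c2, left 2 to a2, up 1 to a1, right 3 to d1, down 1 to d2 — 8 moves in all.
Check: order respected (1 at step 1, 2 at step 6); 8 moves as required.

c3 - c2 - b2 - a2 - a1 - b1 - c1 - d1 - d2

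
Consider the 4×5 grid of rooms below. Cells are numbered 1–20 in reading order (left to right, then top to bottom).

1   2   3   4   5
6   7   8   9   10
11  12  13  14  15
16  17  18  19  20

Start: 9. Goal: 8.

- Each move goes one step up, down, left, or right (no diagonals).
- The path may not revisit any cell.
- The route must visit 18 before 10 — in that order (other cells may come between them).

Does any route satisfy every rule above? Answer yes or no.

yes

One route that works: 9 → 14 → 13 → 18 → 19 → 20 → 15 → 10 → 5 → 4 → 3 → 8.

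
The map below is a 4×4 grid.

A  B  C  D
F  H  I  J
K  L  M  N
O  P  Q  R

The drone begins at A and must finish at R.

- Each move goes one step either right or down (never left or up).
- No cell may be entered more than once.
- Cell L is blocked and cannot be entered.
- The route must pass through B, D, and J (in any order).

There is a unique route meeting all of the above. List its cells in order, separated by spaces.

A B C D J N R

Moves only go right or down, so the column and row indices never decrease.
Route from A: 3× right (reaching D), 3× down (reaching R) — 6 moves in all.
Check: all required cells visited.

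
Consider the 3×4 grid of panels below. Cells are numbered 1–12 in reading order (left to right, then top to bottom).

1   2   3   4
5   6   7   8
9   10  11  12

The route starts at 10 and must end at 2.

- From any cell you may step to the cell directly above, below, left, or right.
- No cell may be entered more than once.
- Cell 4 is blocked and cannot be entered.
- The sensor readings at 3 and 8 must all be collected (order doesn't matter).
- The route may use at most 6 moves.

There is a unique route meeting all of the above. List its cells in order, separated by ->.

10 -> 11 -> 12 -> 8 -> 7 -> 3 -> 2

The 6-move cap with required stops at 3, 8 leaves no slack for detours.
Route from 10: right 2 to 12, up 1 to 8, left 1 to 7, up 1 to 3, left 1 to 2 — 6 moves in all.
Check: all required cells visited; 6 ≤ 6 moves.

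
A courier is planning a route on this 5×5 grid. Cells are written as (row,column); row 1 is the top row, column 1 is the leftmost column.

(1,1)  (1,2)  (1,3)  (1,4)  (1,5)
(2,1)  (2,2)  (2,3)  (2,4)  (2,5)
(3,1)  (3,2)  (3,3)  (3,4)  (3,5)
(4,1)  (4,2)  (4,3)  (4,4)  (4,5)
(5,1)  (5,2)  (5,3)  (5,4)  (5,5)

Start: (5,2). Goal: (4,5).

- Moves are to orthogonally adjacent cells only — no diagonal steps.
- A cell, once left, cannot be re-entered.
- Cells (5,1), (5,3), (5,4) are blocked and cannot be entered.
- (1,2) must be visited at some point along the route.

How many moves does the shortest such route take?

Any route passes through (1,2) somewhere between (5,2) and (4,5). Summing Manhattan distances along the two legs ((5,2) → (1,2) → (4,5)) gives a lower bound of 4 + 6 = 10 moves.
A route of 10 moves achieves this: (5,2) → (4,2) → (3,2) → (2,2) → (1,2) → (1,3) → (2,3) → (3,3) → (4,3) → (4,4) → (4,5).
Since 10 matches the lower bound, it is optimal.

10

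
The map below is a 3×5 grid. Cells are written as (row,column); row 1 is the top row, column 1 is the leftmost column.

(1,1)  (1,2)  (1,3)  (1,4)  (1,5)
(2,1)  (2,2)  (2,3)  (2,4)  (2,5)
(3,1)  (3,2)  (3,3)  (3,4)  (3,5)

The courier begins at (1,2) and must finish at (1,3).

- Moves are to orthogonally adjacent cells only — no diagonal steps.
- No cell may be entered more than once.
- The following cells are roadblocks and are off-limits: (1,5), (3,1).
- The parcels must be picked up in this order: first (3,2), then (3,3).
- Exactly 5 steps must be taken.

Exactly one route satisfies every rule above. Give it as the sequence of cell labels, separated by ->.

The waypoints must appear in the order (3,2), (3,3), with no cell reused.
Route from (1,2): 2× down (reaching (3,2)), right to (3,3), 2× up (reaching (1,3)) — 5 moves in all.
Check: order respected ((3,2) at step 2, (3,3) at step 3); 5 moves as required.

(1,2) -> (2,2) -> (3,2) -> (3,3) -> (2,3) -> (1,3)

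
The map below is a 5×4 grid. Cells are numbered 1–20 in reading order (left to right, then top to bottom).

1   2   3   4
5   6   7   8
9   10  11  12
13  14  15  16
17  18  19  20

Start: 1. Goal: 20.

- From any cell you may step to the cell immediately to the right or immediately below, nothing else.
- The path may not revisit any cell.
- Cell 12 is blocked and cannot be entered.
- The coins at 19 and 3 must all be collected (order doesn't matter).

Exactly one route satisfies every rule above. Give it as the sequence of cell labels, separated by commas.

Moves only go right or down, so the column and row indices never decrease.
Route from 1: 2× right (reaching 3), 4× down (reaching 19), right to 20 — 7 moves in all.
Check: all required cells visited.

1, 2, 3, 7, 11, 15, 19, 20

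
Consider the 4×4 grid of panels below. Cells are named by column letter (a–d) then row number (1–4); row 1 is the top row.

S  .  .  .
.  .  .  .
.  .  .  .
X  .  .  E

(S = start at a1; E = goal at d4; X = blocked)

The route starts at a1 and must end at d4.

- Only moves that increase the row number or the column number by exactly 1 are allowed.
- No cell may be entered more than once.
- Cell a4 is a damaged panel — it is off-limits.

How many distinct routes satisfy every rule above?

19

A right/down-only route from a1 to d4 makes exactly 3 down-moves and 3 right-moves in some order.
With no other constraints that would be C(6,3) = 20 routes.
Subtract routes through each blocked cell (inclusion–exclusion for overlaps): − through a4: 1 → 19.
That gives 19 routes.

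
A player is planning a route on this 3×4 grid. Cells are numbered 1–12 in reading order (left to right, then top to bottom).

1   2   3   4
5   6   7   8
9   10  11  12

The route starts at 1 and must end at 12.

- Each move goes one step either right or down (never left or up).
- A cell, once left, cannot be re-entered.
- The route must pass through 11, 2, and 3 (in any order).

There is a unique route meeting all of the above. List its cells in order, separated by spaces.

1 2 3 7 11 12

Moves only go right or down, so the column and row indices never decrease.
Route from 1: right 2 to 3, down 2 to 11, right 1 to 12 — 5 moves in all.
Check: all required cells visited.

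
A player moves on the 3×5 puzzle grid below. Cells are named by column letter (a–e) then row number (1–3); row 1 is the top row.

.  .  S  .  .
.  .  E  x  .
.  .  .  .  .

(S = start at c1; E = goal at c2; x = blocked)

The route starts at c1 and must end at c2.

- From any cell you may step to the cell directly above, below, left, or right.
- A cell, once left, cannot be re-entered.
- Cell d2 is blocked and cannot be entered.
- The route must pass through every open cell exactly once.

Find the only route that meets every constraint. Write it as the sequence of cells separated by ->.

Need to visit all 14 open cells exactly once, starting at c1 and ending at c2.
Cell e3 has only two open neighbours (e2 and d3), so the path must pass straight through it: one of those is the cell it's entered from and the other is where it exits.
Route from c1: right 2 to e1, down 2 to e3, left 4 to a3, up 2 to a1, right 1 to b1, down 1 to b2, right 1 to c2 — 13 moves in all.
Check: all 14 open cells covered.

c1 -> d1 -> e1 -> e2 -> e3 -> d3 -> c3 -> b3 -> a3 -> a2 -> a1 -> b1 -> b2 -> c2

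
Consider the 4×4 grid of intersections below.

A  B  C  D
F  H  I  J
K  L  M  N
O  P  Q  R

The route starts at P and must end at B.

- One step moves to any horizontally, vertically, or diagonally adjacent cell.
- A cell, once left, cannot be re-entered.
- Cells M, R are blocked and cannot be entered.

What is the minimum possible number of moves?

3

With diagonal moves allowed, the Chebyshev distance max(|Δrow|,|Δcol|) from P to B is 3, so at least 3 moves are needed.
A route of 3 moves achieves this: P → K → F → B.
Since 3 matches the lower bound, it is optimal.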